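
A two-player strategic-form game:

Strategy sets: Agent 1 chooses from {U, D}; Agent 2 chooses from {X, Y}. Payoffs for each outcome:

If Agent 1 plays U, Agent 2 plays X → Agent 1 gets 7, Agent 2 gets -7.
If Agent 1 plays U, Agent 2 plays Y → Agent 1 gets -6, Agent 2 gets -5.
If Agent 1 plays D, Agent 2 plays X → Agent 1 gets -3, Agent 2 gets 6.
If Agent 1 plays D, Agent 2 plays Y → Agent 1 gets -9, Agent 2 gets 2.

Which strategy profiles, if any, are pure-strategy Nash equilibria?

Pure NE: (U, Y)

(U, X): Agent 2 can switch to Y (-7 → -5). Not NE.
(U, Y): Agent 1 gets -6, best alternative -9; Agent 2 gets -5, best alternative -7. No profitable deviation — NE.
(D, X): Agent 1 can switch to U (-3 → 7). Not NE.
(D, Y): Agent 1 can switch to U (-9 → -6). Not NE.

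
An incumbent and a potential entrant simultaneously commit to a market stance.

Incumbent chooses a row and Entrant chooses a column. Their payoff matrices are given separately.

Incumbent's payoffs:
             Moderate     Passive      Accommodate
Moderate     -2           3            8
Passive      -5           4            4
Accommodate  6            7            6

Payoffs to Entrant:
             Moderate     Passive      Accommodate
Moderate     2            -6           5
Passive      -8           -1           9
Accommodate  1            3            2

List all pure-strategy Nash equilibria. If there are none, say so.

Pure-strategy Nash equilibria: (Moderate, Accommodate) and (Accommodate, Passive)

Mark each player's best response to every combination of opponents' strategies; a profile where every player is best-responding is a pure Nash equilibrium.
Incumbent against Moderate: payoffs -2, -5, 6 → best response Accommodate.
Incumbent against Passive: payoffs 3, 4, 7 → best response Accommodate.
Incumbent against Accommodate: payoffs 8, 4, 6 → best response Moderate.
Entrant against Moderate: payoffs 2, -6, 5 → best response Accommodate.
Entrant against Passive: payoffs -8, -1, 9 → best response Accommodate.
Entrant against Accommodate: payoffs 1, 3, 2 → best response Passive.
Mutual best responses: (Moderate, Accommodate); (Accommodate, Passive).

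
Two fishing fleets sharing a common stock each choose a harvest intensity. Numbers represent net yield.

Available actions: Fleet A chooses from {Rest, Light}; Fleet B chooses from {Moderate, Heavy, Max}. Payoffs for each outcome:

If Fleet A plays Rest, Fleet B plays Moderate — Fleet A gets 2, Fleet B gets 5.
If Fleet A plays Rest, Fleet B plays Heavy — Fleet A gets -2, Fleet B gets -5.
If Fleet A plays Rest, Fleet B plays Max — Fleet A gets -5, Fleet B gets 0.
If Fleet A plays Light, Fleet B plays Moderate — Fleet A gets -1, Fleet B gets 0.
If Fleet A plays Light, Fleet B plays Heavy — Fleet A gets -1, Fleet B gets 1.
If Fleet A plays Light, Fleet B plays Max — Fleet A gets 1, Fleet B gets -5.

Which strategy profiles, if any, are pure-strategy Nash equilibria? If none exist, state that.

(Rest, Moderate): Fleet A gets 2, best alternative -1; Fleet B gets 5, best alternative 0. No profitable deviation — NE.
(Rest, Heavy): Fleet A can switch to Light (-2 → -1). Not NE.
(Rest, Max): Fleet A can switch to Light (-5 → 1). Not NE.
(Light, Moderate): Fleet A can switch to Rest (-1 → 2). Not NE.
(Light, Heavy): Fleet A gets -1, best alternative -2; Fleet B gets 1, best alternative 0. No profitable deviation — NE.
(Light, Max): Fleet B can switch to Moderate (-5 → 0). Not NE.

The pure Nash equilibria are (Rest, Moderate) and (Light, Heavy).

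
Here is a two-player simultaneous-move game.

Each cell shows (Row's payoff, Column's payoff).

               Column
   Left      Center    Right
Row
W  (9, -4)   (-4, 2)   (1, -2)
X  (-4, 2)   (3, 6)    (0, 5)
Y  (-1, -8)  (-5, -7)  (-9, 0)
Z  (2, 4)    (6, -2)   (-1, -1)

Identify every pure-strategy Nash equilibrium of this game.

Row against Left: payoffs 9, -4, -1, 2 → best response W.
Row against Center: payoffs -4, 3, -5, 6 → best response Z.
Row against Right: payoffs 1, 0, -9, -1 → best response W.
Column against W: payoffs -4, 2, -2 → best response Center.
Column against X: payoffs 2, 6, 5 → best response Center.
Column against Y: payoffs -8, -7, 0 → best response Right.
Column against Z: payoffs 4, -2, -1 → best response Left.
No profile is a mutual best response for all players.

No pure-strategy Nash equilibrium.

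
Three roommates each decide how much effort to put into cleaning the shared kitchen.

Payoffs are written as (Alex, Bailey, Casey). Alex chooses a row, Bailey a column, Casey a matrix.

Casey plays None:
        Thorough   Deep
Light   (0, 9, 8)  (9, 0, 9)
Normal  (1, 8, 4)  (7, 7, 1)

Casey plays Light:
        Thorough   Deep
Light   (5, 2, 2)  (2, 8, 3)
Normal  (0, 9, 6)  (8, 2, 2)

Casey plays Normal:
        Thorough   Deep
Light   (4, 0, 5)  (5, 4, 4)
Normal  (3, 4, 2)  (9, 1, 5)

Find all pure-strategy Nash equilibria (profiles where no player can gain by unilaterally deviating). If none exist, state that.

This game has no pure Nash equilibrium.

Alex against (Thorough, None): payoffs 0, 1 → best response Normal.
Alex against (Thorough, Light): payoffs 5, 0 → best response Light.
Alex against (Thorough, Normal): payoffs 4, 3 → best response Light.
Alex against (Deep, None): payoffs 9, 7 → best response Light.
Alex against (Deep, Light): payoffs 2, 8 → best response Normal.
Alex against (Deep, Normal): payoffs 5, 9 → best response Normal.
Bailey against (Light, None): payoffs 9, 0 → best response Thorough.
Bailey against (Light, Light): payoffs 2, 8 → best response Deep.
Bailey against (Light, Normal): payoffs 0, 4 → best response Deep.
Bailey against (Normal, None): payoffs 8, 7 → best response Thorough.
Bailey against (Normal, Light): payoffs 9, 2 → best response Thorough.
Bailey against (Normal, Normal): payoffs 4, 1 → best response Thorough.
Casey against (Light, Thorough): payoffs 8, 2, 5 → best response None.
Casey against (Light, Deep): payoffs 9, 3, 4 → best response None.
Casey against (Normal, Thorough): payoffs 4, 6, 2 → best response Light.
Casey against (Normal, Deep): payoffs 1, 2, 5 → best response Normal.
No profile is a mutual best response for all players.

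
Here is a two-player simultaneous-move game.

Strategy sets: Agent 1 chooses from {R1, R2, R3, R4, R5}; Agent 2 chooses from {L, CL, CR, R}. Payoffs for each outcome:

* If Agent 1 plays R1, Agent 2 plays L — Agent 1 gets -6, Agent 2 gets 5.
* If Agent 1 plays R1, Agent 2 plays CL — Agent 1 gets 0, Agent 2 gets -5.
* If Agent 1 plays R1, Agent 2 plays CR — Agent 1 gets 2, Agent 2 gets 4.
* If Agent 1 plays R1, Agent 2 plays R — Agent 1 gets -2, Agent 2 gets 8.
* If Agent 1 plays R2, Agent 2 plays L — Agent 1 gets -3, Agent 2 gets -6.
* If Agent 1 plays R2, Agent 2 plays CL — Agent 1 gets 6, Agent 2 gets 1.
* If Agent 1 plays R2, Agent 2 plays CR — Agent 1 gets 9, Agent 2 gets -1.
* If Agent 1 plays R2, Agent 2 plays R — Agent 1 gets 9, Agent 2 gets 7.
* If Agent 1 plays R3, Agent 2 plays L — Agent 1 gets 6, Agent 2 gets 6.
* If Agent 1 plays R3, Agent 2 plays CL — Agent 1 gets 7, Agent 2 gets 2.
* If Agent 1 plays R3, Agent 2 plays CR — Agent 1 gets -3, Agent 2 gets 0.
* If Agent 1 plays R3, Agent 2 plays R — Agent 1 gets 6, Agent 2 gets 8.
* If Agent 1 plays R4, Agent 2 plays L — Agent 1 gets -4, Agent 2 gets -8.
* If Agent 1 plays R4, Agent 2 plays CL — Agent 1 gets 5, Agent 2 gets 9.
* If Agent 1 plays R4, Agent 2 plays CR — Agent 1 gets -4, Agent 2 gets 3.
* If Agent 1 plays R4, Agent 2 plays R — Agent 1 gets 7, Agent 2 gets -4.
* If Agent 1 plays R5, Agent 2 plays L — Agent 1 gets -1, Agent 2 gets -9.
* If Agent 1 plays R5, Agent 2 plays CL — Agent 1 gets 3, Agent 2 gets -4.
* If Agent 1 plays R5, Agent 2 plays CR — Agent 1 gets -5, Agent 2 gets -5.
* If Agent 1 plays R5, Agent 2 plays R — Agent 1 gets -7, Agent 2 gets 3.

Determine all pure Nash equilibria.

(R1, L): Agent 1 can switch to R2 (-6 → -3). Not NE.
(R1, CL): Agent 1 can switch to R2 (0 → 6). Not NE.
(R1, CR): Agent 1 can switch to R2 (2 → 9). Not NE.
(R1, R): Agent 1 can switch to R2 (-2 → 9). Not NE.
(R2, L): Agent 1 can switch to R3 (-3 → 6). Not NE.
(R2, CL): Agent 1 can switch to R3 (6 → 7). Not NE.
(R2, CR): Agent 2 can switch to CL (-1 → 1). Not NE.
(R2, R): Agent 1 gets 9, best alternative 7; Agent 2 gets 7, best alternative 1. No profitable deviation — NE.
(R3, L): Agent 2 can switch to R (6 → 8). Not NE.
(The remaining 11 profiles each have a profitable deviation by the same check.)

Pure NE: (R2, R)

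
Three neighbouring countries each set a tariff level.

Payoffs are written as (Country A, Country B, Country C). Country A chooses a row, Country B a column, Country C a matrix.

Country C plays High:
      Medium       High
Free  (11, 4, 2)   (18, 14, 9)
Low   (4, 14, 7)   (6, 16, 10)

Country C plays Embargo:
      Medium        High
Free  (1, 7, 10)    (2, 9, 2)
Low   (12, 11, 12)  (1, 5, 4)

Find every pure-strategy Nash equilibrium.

(Free, Medium, High): Country B can switch to High (4 → 14). Not NE.
(Free, Medium, Embargo): Country A can switch to Low (1 → 12). Not NE.
(Free, High, High): Country A gets 18, best alternative 6; Country B gets 14, best alternative 4; Country C gets 9, best alternative 2. No profitable deviation — NE.
(Free, High, Embargo): Country C can switch to High (2 → 9). Not NE.
(Low, Medium, High): Country A can switch to Free (4 → 11). Not NE.
(Low, Medium, Embargo): Country A gets 12, best alternative 1; Country B gets 11, best alternative 5; Country C gets 12, best alternative 7. No profitable deviation — NE.
(Low, High, High): Country A can switch to Free (6 → 18). Not NE.
(Low, High, Embargo): Country A can switch to Free (1 → 2). Not NE.

(Free, High, High); (Low, Medium, Embargo)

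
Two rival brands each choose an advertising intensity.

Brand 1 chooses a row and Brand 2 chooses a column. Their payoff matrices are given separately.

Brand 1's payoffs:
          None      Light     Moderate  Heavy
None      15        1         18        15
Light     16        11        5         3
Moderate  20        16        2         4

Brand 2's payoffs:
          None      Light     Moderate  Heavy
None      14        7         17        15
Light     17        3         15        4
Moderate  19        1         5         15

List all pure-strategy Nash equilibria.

(None, Moderate), (Moderate, None)

Brand 1 against None: payoffs 15, 16, 20 → best response Moderate.
Brand 1 against Light: payoffs 1, 11, 16 → best response Moderate.
Brand 1 against Moderate: payoffs 18, 5, 2 → best response None.
Brand 1 against Heavy: payoffs 15, 3, 4 → best response None.
Brand 2 against None: payoffs 14, 7, 17, 15 → best response Moderate.
Brand 2 against Light: payoffs 17, 3, 15, 4 → best response None.
Brand 2 against Moderate: payoffs 19, 1, 5, 15 → best response None.
Mutual best responses: (None, Moderate); (Moderate, None).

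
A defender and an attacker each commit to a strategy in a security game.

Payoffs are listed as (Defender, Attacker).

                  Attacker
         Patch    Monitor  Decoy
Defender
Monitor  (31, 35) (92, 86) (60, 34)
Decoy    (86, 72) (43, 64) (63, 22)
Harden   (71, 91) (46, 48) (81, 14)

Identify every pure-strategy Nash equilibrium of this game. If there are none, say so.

(Monitor, Monitor); (Decoy, Patch)

Defender against Patch: payoffs 31, 86, 71 → best response Decoy.
Defender against Monitor: payoffs 92, 43, 46 → best response Monitor.
Defender against Decoy: payoffs 60, 63, 81 → best response Harden.
Attacker against Monitor: payoffs 35, 86, 34 → best response Monitor.
Attacker against Decoy: payoffs 72, 64, 22 → best response Patch.
Attacker against Harden: payoffs 91, 48, 14 → best response Patch.
Mutual best responses: (Monitor, Monitor); (Decoy, Patch).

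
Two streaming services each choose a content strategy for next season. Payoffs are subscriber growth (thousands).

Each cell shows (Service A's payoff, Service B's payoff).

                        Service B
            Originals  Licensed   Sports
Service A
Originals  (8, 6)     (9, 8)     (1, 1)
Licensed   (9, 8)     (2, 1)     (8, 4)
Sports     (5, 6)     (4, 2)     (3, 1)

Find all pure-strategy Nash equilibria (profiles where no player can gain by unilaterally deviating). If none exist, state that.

(Originals, Licensed), (Licensed, Originals)

For each strategy profile, look for a profitable unilateral deviation.
(Originals, Originals): Service A can switch to Licensed (8 → 9). Not NE.
(Originals, Licensed): Service A gets 9, best alternative 4; Service B gets 8, best alternative 6. No profitable deviation — NE.
(Originals, Sports): Service A can switch to Licensed (1 → 8). Not NE.
(Licensed, Originals): Service A gets 9, best alternative 8; Service B gets 8, best alternative 4. No profitable deviation — NE.
(Licensed, Licensed): Service A can switch to Originals (2 → 9). Not NE.
(Licensed, Sports): Service B can switch to Originals (4 → 8). Not NE.
(Sports, Originals): Service A can switch to Originals (5 → 8). Not NE.
(Sports, Licensed): Service A can switch to Originals (4 → 9). Not NE.
(Sports, Sports): Service A can switch to Licensed (3 → 8). Not NE.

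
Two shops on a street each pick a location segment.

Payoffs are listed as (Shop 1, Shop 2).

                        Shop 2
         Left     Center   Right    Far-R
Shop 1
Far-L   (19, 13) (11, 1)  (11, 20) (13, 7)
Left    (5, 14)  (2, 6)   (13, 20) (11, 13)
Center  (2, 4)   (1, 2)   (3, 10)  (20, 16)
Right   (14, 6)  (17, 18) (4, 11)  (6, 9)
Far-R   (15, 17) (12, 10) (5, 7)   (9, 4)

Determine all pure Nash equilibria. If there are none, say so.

Pure-strategy Nash equilibria: (Left, Right); (Center, Far-R); (Right, Center)

Shop 1 against Left: payoffs 19, 5, 2, 14, 15 → best response Far-L.
Shop 1 against Center: payoffs 11, 2, 1, 17, 12 → best response Right.
Shop 1 against Right: payoffs 11, 13, 3, 4, 5 → best response Left.
Shop 1 against Far-R: payoffs 13, 11, 20, 6, 9 → best response Center.
Shop 2 against Far-L: payoffs 13, 1, 20, 7 → best response Right.
Shop 2 against Left: payoffs 14, 6, 20, 13 → best response Right.
Shop 2 against Center: payoffs 4, 2, 10, 16 → best response Far-R.
Shop 2 against Right: payoffs 6, 18, 11, 9 → best response Center.
Shop 2 against Far-R: payoffs 17, 10, 7, 4 → best response Left.
Mutual best responses: (Left, Right); (Center, Far-R); (Right, Center).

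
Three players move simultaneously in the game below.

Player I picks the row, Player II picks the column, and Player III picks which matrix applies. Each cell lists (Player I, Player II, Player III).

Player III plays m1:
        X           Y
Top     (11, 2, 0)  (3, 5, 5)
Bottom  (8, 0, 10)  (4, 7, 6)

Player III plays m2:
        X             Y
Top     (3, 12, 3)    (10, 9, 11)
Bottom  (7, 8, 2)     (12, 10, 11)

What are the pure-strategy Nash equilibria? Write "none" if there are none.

Player I against (X, m1): payoffs 11, 8 → best response Top.
Player I against (X, m2): payoffs 3, 7 → best response Bottom.
Player I against (Y, m1): payoffs 3, 4 → best response Bottom.
Player I against (Y, m2): payoffs 10, 12 → best response Bottom.
Player II against (Top, m1): payoffs 2, 5 → best response Y.
Player II against (Top, m2): payoffs 12, 9 → best response X.
Player II against (Bottom, m1): payoffs 0, 7 → best response Y.
Player II against (Bottom, m2): payoffs 8, 10 → best response Y.
Player III against (Top, X): payoffs 0, 3 → best response m2.
Player III against (Top, Y): payoffs 5, 11 → best response m2.
Player III against (Bottom, X): payoffs 10, 2 → best response m1.
Player III against (Bottom, Y): payoffs 6, 11 → best response m2.
Mutual best responses: (Bottom, Y, m2).

(Bottom, Y, m2)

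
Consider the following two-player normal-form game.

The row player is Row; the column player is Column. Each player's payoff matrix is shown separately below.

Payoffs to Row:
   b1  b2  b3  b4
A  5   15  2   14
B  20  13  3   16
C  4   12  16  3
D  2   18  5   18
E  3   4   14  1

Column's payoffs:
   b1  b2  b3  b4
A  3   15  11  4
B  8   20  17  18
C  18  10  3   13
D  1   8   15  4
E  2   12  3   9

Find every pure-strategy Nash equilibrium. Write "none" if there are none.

Row against b1: payoffs 5, 20, 4, 2, 3 → best response B.
Row against b2: payoffs 15, 13, 12, 18, 4 → best response D.
Row against b3: payoffs 2, 3, 16, 5, 14 → best response C.
Row against b4: payoffs 14, 16, 3, 18, 1 → best response D.
Column against A: payoffs 3, 15, 11, 4 → best response b2.
Column against B: payoffs 8, 20, 17, 18 → best response b2.
Column against C: payoffs 18, 10, 3, 13 → best response b1.
Column against D: payoffs 1, 8, 15, 4 → best response b3.
Column against E: payoffs 2, 12, 3, 9 → best response b2.
No profile is a mutual best response for all players.

This game has no pure Nash equilibrium.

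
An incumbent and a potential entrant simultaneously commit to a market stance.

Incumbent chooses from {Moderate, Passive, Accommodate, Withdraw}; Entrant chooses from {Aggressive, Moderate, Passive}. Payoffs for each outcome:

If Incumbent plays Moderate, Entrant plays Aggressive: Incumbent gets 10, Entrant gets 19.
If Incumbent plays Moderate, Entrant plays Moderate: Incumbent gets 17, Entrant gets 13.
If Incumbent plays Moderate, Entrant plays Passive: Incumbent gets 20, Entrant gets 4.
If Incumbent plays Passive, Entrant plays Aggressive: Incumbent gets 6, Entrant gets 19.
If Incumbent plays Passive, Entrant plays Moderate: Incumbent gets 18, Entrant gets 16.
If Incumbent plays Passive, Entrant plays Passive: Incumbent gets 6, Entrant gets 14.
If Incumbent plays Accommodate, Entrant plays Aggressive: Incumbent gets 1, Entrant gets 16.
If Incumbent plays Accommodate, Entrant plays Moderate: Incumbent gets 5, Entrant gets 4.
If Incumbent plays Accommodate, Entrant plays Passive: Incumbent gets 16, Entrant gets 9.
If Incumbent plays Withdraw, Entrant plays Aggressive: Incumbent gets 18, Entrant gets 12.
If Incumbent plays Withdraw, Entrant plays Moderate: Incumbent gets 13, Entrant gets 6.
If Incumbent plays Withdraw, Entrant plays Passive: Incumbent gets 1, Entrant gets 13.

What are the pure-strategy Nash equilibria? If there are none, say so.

For each strategy profile, look for a profitable unilateral deviation.
(Moderate, Aggressive): Incumbent can switch to Withdraw (10 → 18). Not NE.
(Moderate, Moderate): Incumbent can switch to Passive (17 → 18). Not NE.
(Moderate, Passive): Entrant can switch to Aggressive (4 → 19). Not NE.
(Passive, Aggressive): Incumbent can switch to Moderate (6 → 10). Not NE.
(Passive, Moderate): Entrant can switch to Aggressive (16 → 19). Not NE.
(Passive, Passive): Incumbent can switch to Moderate (6 → 20). Not NE.
(The remaining 6 profiles each have a profitable deviation by the same check.)

This game has no pure Nash equilibrium.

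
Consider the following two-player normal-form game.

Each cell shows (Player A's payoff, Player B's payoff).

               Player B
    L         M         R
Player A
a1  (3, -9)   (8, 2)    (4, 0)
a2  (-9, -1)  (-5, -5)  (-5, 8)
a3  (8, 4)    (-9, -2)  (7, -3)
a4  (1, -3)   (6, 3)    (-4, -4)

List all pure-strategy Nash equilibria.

The pure Nash equilibria are (a1, M) and (a3, L).

For each strategy profile, look for a profitable unilateral deviation.
(a1, L): Player A can switch to a3 (3 → 8). Not NE.
(a1, M): Player A gets 8, best alternative 6; Player B gets 2, best alternative 0. No profitable deviation — NE.
(a1, R): Player A can switch to a3 (4 → 7). Not NE.
(a2, L): Player A can switch to a1 (-9 → 3). Not NE.
(a2, M): Player A can switch to a1 (-5 → 8). Not NE.
(a2, R): Player A can switch to a1 (-5 → 4). Not NE.
(a3, L): Player A gets 8, best alternative 3; Player B gets 4, best alternative -2. No profitable deviation — NE.
(a3, M): Player A can switch to a1 (-9 → 8). Not NE.
(a3, R): Player B can switch to L (-3 → 4). Not NE.
(a4, L): Player A can switch to a1 (1 → 3). Not NE.
(The remaining 2 profiles each have a profitable deviation by the same check.)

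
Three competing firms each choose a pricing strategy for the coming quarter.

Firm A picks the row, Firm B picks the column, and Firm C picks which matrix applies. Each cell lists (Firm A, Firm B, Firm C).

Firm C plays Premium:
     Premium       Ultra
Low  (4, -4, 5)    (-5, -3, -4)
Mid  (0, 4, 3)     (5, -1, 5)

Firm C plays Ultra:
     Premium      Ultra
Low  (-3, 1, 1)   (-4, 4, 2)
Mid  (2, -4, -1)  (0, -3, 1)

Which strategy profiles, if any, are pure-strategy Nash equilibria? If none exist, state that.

Check each profile: it is a Nash equilibrium iff no player can strictly gain by switching unilaterally.
(Low, Premium, Premium): Firm B can switch to Ultra (-4 → -3). Not NE.
(Low, Premium, Ultra): Firm A can switch to Mid (-3 → 2). Not NE.
(Low, Ultra, Premium): Firm A can switch to Mid (-5 → 5). Not NE.
(Low, Ultra, Ultra): Firm A can switch to Mid (-4 → 0). Not NE.
(Mid, Premium, Premium): Firm A can switch to Low (0 → 4). Not NE.
(Mid, Premium, Ultra): Firm B can switch to Ultra (-4 → -3). Not NE.
(Mid, Ultra, Premium): Firm B can switch to Premium (-1 → 4). Not NE.
(Mid, Ultra, Ultra): Firm C can switch to Premium (1 → 5). Not NE.

There is no pure-strategy Nash equilibrium.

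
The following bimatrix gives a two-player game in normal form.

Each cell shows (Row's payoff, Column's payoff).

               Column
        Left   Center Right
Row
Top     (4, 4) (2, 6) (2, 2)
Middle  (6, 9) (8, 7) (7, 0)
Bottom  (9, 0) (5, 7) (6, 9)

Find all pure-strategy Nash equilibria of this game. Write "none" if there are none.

Row against Left: payoffs 4, 6, 9 → best response Bottom.
Row against Center: payoffs 2, 8, 5 → best response Middle.
Row against Right: payoffs 2, 7, 6 → best response Middle.
Column against Top: payoffs 4, 6, 2 → best response Center.
Column against Middle: payoffs 9, 7, 0 → best response Left.
Column against Bottom: payoffs 0, 7, 9 → best response Right.
No profile is a mutual best response for all players.

No pure-strategy Nash equilibrium.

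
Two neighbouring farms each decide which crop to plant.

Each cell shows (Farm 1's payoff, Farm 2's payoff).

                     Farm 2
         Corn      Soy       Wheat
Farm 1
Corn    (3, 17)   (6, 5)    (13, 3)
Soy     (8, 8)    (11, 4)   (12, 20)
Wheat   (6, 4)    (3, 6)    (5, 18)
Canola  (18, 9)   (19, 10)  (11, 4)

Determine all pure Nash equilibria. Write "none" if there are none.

(Corn, Corn): Farm 1 can switch to Soy (3 → 8). Not NE.
(Corn, Soy): Farm 1 can switch to Soy (6 → 11). Not NE.
(Corn, Wheat): Farm 2 can switch to Corn (3 → 17). Not NE.
(Soy, Corn): Farm 1 can switch to Canola (8 → 18). Not NE.
(Soy, Soy): Farm 1 can switch to Canola (11 → 19). Not NE.
(Soy, Wheat): Farm 1 can switch to Corn (12 → 13). Not NE.
(Wheat, Corn): Farm 1 can switch to Soy (6 → 8). Not NE.
(Wheat, Soy): Farm 1 can switch to Corn (3 → 6). Not NE.
(Wheat, Wheat): Farm 1 can switch to Corn (5 → 13). Not NE.
(Canola, Corn): Farm 2 can switch to Soy (9 → 10). Not NE.
(Canola, Soy): Farm 1 gets 19, best alternative 11; Farm 2 gets 10, best alternative 9. No profitable deviation — NE.
(The remaining 1 profile has a profitable deviation by the same check.)

(Canola, Soy)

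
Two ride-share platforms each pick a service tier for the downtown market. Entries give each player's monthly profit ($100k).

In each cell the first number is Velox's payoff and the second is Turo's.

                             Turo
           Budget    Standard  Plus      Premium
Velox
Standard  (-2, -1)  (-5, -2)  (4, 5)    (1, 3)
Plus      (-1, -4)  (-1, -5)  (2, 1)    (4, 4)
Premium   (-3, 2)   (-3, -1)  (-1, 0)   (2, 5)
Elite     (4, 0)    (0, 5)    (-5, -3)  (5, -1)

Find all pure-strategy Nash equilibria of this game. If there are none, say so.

Velox against Budget: payoffs -2, -1, -3, 4 → best response Elite.
Velox against Standard: payoffs -5, -1, -3, 0 → best response Elite.
Velox against Plus: payoffs 4, 2, -1, -5 → best response Standard.
Velox against Premium: payoffs 1, 4, 2, 5 → best response Elite.
Turo against Standard: payoffs -1, -2, 5, 3 → best response Plus.
Turo against Plus: payoffs -4, -5, 1, 4 → best response Premium.
Turo against Premium: payoffs 2, -1, 0, 5 → best response Premium.
Turo against Elite: payoffs 0, 5, -3, -1 → best response Standard.
Mutual best responses: (Standard, Plus); (Elite, Standard).

(Standard, Plus), (Elite, Standard)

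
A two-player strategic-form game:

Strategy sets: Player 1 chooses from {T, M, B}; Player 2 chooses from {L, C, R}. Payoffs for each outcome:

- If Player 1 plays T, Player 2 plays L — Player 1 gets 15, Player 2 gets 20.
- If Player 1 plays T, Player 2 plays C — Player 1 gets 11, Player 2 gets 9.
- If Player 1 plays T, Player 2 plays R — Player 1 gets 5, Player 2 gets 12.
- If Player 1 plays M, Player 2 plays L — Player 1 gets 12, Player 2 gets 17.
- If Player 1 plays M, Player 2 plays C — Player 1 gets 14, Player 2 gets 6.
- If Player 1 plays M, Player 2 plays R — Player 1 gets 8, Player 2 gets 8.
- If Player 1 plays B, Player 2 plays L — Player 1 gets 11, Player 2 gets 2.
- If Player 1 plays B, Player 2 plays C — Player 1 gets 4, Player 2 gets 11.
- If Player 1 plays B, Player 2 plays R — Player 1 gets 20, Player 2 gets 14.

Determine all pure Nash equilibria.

Player 1 against L: payoffs 15, 12, 11 → best response T.
Player 1 against C: payoffs 11, 14, 4 → best response M.
Player 1 against R: payoffs 5, 8, 20 → best response B.
Player 2 against T: payoffs 20, 9, 12 → best response L.
Player 2 against M: payoffs 17, 6, 8 → best response L.
Player 2 against B: payoffs 2, 11, 14 → best response R.
Mutual best responses: (T, L); (B, R).

The pure Nash equilibria are (T, L); (B, R).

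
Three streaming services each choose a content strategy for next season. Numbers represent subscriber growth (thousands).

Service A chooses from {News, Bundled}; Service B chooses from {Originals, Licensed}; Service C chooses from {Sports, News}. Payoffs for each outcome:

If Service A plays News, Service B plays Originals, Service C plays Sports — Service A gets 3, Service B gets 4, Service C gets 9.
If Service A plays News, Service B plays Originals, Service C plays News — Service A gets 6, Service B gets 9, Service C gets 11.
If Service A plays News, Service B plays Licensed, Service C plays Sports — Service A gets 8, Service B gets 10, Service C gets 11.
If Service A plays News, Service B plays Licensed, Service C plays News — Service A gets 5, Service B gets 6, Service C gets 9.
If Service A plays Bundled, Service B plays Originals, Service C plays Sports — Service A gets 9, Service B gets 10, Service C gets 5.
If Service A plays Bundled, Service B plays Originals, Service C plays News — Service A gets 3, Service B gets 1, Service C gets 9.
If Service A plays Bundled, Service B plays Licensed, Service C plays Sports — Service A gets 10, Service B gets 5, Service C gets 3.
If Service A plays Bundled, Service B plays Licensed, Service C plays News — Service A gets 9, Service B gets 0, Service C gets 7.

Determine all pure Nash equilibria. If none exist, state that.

Pure NE: (News, Originals, News)

(News, Originals, Sports): Service A can switch to Bundled (3 → 9). Not NE.
(News, Originals, News): Service A gets 6, best alternative 3; Service B gets 9, best alternative 6; Service C gets 11, best alternative 9. No profitable deviation — NE.
(News, Licensed, Sports): Service A can switch to Bundled (8 → 10). Not NE.
(News, Licensed, News): Service A can switch to Bundled (5 → 9). Not NE.
(Bundled, Originals, Sports): Service C can switch to News (5 → 9). Not NE.
(Bundled, Originals, News): Service A can switch to News (3 → 6). Not NE.
(Bundled, Licensed, Sports): Service B can switch to Originals (5 → 10). Not NE.
(Bundled, Licensed, News): Service B can switch to Originals (0 → 1). Not NE.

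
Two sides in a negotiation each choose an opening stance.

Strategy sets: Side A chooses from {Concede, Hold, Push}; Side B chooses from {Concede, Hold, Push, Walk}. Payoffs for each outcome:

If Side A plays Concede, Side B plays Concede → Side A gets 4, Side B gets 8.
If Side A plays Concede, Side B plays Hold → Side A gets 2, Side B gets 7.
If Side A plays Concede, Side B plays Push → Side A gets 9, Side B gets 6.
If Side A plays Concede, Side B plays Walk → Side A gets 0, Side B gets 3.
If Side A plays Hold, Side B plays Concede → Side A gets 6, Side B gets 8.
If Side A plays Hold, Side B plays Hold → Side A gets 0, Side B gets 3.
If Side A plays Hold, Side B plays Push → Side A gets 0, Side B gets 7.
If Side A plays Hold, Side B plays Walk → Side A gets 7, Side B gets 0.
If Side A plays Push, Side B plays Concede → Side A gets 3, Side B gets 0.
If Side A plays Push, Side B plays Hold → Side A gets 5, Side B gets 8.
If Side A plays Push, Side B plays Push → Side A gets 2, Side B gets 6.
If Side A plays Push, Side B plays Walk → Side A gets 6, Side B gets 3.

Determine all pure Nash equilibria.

Side A against Concede: payoffs 4, 6, 3 → best response Hold.
Side A against Hold: payoffs 2, 0, 5 → best response Push.
Side A against Push: payoffs 9, 0, 2 → best response Concede.
Side A against Walk: payoffs 0, 7, 6 → best response Hold.
Side B against Concede: payoffs 8, 7, 6, 3 → best response Concede.
Side B against Hold: payoffs 8, 3, 7, 0 → best response Concede.
Side B against Push: payoffs 0, 8, 6, 3 → best response Hold.
Mutual best responses: (Hold, Concede); (Push, Hold).

(Hold, Concede), (Push, Hold)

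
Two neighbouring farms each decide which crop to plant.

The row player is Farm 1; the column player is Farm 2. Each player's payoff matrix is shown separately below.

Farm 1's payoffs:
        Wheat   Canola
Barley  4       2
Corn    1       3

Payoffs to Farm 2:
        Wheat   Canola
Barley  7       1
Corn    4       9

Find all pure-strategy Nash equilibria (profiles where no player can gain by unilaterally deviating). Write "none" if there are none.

(Barley, Wheat): Farm 1 gets 4, best alternative 1; Farm 2 gets 7, best alternative 1. No profitable deviation — NE.
(Barley, Canola): Farm 1 can switch to Corn (2 → 3). Not NE.
(Corn, Wheat): Farm 1 can switch to Barley (1 → 4). Not NE.
(Corn, Canola): Farm 1 gets 3, best alternative 2; Farm 2 gets 9, best alternative 4. No profitable deviation — NE.

Pure-strategy Nash equilibria: (Barley, Wheat), (Corn, Canola)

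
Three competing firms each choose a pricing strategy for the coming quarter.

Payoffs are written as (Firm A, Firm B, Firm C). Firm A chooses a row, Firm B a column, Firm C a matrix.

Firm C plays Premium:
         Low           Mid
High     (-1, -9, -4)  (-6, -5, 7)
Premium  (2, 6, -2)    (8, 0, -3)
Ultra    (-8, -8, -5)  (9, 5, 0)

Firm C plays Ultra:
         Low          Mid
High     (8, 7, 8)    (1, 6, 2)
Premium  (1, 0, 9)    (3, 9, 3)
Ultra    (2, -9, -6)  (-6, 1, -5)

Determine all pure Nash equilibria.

Pure-strategy Nash equilibria: (High, Low, Ultra); (Premium, Mid, Ultra); (Ultra, Mid, Premium)

For each player, find the best response to each opponent profile; mutual best responses are the pure NE.
Firm A against (Low, Premium): payoffs -1, 2, -8 → best response Premium.
Firm A against (Low, Ultra): payoffs 8, 1, 2 → best response High.
Firm A against (Mid, Premium): payoffs -6, 8, 9 → best response Ultra.
Firm A against (Mid, Ultra): payoffs 1, 3, -6 → best response Premium.
Firm B against (High, Premium): payoffs -9, -5 → best response Mid.
Firm B against (High, Ultra): payoffs 7, 6 → best response Low.
Firm B against (Premium, Premium): payoffs 6, 0 → best response Low.
Firm B against (Premium, Ultra): payoffs 0, 9 → best response Mid.
Firm B against (Ultra, Premium): payoffs -8, 5 → best response Mid.
Firm B against (Ultra, Ultra): payoffs -9, 1 → best response Mid.
Firm C against (High, Low): payoffs -4, 8 → best response Ultra.
Firm C against (High, Mid): payoffs 7, 2 → best response Premium.
Firm C against (Premium, Low): payoffs -2, 9 → best response Ultra.
Firm C against (Premium, Mid): payoffs -3, 3 → best response Ultra.
Firm C against (Ultra, Low): payoffs -5, -6 → best response Premium.
Firm C against (Ultra, Mid): payoffs 0, -5 → best response Premium.
Mutual best responses: (High, Low, Ultra); (Premium, Mid, Ultra); (Ultra, Mid, Premium).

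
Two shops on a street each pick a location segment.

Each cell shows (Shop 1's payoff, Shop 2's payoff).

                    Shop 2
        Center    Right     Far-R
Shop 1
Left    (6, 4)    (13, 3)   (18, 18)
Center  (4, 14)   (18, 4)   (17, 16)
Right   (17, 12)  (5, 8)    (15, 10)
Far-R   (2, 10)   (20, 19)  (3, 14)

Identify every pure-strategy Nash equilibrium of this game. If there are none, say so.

Pure-strategy Nash equilibria: (Left, Far-R); (Right, Center); (Far-R, Right)

(Left, Center): Shop 1 can switch to Right (6 → 17). Not NE.
(Left, Right): Shop 1 can switch to Center (13 → 18). Not NE.
(Left, Far-R): Shop 1 gets 18, best alternative 17; Shop 2 gets 18, best alternative 4. No profitable deviation — NE.
(Center, Center): Shop 1 can switch to Left (4 → 6). Not NE.
(Center, Right): Shop 1 can switch to Far-R (18 → 20). Not NE.
(Center, Far-R): Shop 1 can switch to Left (17 → 18). Not NE.
(Right, Center): Shop 1 gets 17, best alternative 6; Shop 2 gets 12, best alternative 10. No profitable deviation — NE.
(Right, Right): Shop 1 can switch to Left (5 → 13). Not NE.
(Right, Far-R): Shop 1 can switch to Left (15 → 18). Not NE.
(Far-R, Center): Shop 1 can switch to Left (2 → 6). Not NE.
(Far-R, Right): Shop 1 gets 20, best alternative 18; Shop 2 gets 19, best alternative 14. No profitable deviation — NE.
(Far-R, Far-R): Shop 1 can switch to Left (3 → 18). Not NE.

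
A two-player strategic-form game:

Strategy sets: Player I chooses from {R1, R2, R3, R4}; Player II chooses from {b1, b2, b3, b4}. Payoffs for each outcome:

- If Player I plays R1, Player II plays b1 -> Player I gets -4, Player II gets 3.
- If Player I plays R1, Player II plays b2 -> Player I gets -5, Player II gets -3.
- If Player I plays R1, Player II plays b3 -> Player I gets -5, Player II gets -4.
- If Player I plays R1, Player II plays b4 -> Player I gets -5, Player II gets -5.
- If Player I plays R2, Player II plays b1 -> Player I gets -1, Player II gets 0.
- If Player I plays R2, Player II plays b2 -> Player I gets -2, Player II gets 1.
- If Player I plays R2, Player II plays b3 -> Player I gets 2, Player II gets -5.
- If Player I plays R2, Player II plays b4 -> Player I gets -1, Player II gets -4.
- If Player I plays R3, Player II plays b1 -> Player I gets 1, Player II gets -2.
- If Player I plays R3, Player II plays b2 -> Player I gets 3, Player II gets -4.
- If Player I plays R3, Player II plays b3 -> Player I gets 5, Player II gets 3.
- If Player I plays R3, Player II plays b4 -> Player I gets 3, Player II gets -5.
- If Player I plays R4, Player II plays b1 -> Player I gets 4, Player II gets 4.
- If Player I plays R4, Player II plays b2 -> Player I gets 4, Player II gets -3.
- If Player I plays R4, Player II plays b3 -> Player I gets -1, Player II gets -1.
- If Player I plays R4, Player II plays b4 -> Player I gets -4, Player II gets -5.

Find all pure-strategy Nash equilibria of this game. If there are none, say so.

The pure Nash equilibria are (R3, b3); (R4, b1).

For each player, find the best response to each opponent profile; mutual best responses are the pure NE.
Player I against b1: payoffs -4, -1, 1, 4 → best response R4.
Player I against b2: payoffs -5, -2, 3, 4 → best response R4.
Player I against b3: payoffs -5, 2, 5, -1 → best response R3.
Player I against b4: payoffs -5, -1, 3, -4 → best response R3.
Player II against R1: payoffs 3, -3, -4, -5 → best response b1.
Player II against R2: payoffs 0, 1, -5, -4 → best response b2.
Player II against R3: payoffs -2, -4, 3, -5 → best response b3.
Player II against R4: payoffs 4, -3, -1, -5 → best response b1.
Mutual best responses: (R3, b3); (R4, b1).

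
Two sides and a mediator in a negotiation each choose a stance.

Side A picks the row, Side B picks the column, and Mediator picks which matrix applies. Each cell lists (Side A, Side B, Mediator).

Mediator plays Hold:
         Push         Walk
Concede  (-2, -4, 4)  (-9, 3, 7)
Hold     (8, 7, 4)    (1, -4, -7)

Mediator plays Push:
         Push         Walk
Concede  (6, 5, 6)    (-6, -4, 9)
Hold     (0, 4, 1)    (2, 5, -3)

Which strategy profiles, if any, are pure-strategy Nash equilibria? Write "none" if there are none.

(Concede, Push, Push); (Hold, Push, Hold); (Hold, Walk, Push)

Check each profile: it is a Nash equilibrium iff no player can strictly gain by switching unilaterally.
(Concede, Push, Hold): Side A can switch to Hold (-2 → 8). Not NE.
(Concede, Push, Push): Side A gets 6, best alternative 0; Side B gets 5, best alternative -4; Mediator gets 6, best alternative 4. No profitable deviation — NE.
(Concede, Walk, Hold): Side A can switch to Hold (-9 → 1). Not NE.
(Concede, Walk, Push): Side A can switch to Hold (-6 → 2). Not NE.
(Hold, Push, Hold): Side A gets 8, best alternative -2; Side B gets 7, best alternative -4; Mediator gets 4, best alternative 1. No profitable deviation — NE.
(Hold, Push, Push): Side A can switch to Concede (0 → 6). Not NE.
(Hold, Walk, Hold): Side B can switch to Push (-4 → 7). Not NE.
(Hold, Walk, Push): Side A gets 2, best alternative -6; Side B gets 5, best alternative 4; Mediator gets -3, best alternative -7. No profitable deviation — NE.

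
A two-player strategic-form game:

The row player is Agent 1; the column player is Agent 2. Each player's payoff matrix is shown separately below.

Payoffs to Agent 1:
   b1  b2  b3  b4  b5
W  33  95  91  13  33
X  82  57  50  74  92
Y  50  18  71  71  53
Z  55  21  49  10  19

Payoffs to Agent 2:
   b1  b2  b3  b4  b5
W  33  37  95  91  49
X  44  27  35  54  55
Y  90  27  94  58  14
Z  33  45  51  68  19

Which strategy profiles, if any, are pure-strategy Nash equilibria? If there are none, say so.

(W, b3); (X, b5)

(W, b1): Agent 1 can switch to X (33 → 82). Not NE.
(W, b2): Agent 2 can switch to b3 (37 → 95). Not NE.
(W, b3): Agent 1 gets 91, best alternative 71; Agent 2 gets 95, best alternative 91. No profitable deviation — NE.
(W, b4): Agent 1 can switch to X (13 → 74). Not NE.
(W, b5): Agent 1 can switch to X (33 → 92). Not NE.
(X, b1): Agent 2 can switch to b4 (44 → 54). Not NE.
(X, b2): Agent 1 can switch to W (57 → 95). Not NE.
(X, b3): Agent 1 can switch to W (50 → 91). Not NE.
(X, b4): Agent 2 can switch to b5 (54 → 55). Not NE.
(X, b5): Agent 1 gets 92, best alternative 53; Agent 2 gets 55, best alternative 54. No profitable deviation — NE.
(Y, b1): Agent 1 can switch to X (50 → 82). Not NE.
(Y, b2): Agent 1 can switch to W (18 → 95). Not NE.
(The remaining 8 profiles each have a profitable deviation by the same check.)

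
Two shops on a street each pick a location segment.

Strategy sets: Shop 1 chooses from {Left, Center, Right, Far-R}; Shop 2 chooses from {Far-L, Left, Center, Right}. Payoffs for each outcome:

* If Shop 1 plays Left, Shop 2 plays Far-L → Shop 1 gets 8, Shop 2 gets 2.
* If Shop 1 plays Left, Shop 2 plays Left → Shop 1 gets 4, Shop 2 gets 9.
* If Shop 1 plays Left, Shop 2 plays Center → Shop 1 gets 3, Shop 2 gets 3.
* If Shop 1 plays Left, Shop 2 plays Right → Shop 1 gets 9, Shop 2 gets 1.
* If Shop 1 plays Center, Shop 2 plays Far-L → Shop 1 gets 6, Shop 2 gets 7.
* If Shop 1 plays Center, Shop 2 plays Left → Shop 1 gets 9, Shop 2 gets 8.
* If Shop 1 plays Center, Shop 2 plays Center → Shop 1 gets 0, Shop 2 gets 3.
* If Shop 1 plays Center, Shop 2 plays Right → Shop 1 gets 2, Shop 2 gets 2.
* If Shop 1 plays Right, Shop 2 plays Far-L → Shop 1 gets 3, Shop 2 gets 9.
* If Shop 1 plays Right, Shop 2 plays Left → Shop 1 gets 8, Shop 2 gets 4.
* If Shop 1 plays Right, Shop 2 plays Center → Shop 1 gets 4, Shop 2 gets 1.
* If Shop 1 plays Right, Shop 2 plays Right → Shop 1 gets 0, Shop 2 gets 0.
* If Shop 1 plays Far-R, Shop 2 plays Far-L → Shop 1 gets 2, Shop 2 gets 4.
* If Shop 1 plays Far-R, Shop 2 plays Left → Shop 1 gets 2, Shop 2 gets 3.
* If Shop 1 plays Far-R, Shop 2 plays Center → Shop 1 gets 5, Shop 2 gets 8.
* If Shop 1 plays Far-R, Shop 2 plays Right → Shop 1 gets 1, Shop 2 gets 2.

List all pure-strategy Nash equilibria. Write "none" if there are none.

(Left, Far-L): Shop 2 can switch to Left (2 → 9). Not NE.
(Left, Left): Shop 1 can switch to Center (4 → 9). Not NE.
(Left, Center): Shop 1 can switch to Right (3 → 4). Not NE.
(Left, Right): Shop 2 can switch to Far-L (1 → 2). Not NE.
(Center, Far-L): Shop 1 can switch to Left (6 → 8). Not NE.
(Center, Left): Shop 1 gets 9, best alternative 8; Shop 2 gets 8, best alternative 7. No profitable deviation — NE.
(Center, Center): Shop 1 can switch to Left (0 → 3). Not NE.
(Center, Right): Shop 1 can switch to Left (2 → 9). Not NE.
(Right, Far-L): Shop 1 can switch to Left (3 → 8). Not NE.
(Far-R, Center): Shop 1 gets 5, best alternative 4; Shop 2 gets 8, best alternative 4. No profitable deviation — NE.
(The remaining 6 profiles each have a profitable deviation by the same check.)

The pure Nash equilibria are (Center, Left) and (Far-R, Center).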